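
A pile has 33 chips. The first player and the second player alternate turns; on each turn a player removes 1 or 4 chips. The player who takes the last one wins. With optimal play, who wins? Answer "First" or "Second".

First

Positions where the player to move wins (W) vs loses (L):
i:   0  1  2  3  4  5  6  7  8  9 10 11 12 13 14 15 16 17 18 19 20 21 22 23 24 25 26 27 28 29 30 31 32 33
     L  W  L  W  W  L  W  L  W  W  L  W  L  W  W  L  W  L  W  W  L  W  L  W  W  L  W  L  W  W  L  W  L  W
Position 33 is W, so the first player wins.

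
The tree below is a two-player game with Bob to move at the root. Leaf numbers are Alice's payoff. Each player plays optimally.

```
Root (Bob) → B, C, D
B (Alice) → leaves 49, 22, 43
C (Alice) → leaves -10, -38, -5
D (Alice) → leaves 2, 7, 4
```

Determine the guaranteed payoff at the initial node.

-5

B (Alice): max(49, 22, 43) = 49
C (Alice): max(-10, -38, -5) = -5
D (Alice): max(2, 7, 4) = 7
Root (Bob): min(49, -5, 7) = -5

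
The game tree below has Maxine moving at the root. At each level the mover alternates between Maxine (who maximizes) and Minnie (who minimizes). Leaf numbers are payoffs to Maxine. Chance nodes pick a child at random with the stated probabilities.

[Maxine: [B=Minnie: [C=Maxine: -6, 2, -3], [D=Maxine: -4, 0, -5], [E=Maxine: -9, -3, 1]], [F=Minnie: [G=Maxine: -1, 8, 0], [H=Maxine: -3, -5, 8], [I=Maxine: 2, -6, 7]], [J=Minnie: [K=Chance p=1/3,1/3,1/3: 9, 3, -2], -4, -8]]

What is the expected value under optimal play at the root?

C (Maxine): max(-6, 2, -3) = 2
D (Maxine): max(-4, 0, -5) = 0
E (Maxine): max(-9, -3, 1) = 1
B (Minnie): min(2, 0, 1) = 0
G (Maxine): max(-1, 8, 0) = 8
H (Maxine): max(-3, -5, 8) = 8
I (Maxine): max(2, -6, 7) = 7
F (Minnie): min(8, 8, 7) = 7
K (Chance): 1/3·9 + 1/3·3 + 1/3·-2 = 3.33
J (Minnie): min(3.33, -4, -8) = -8
Root (Maxine): max(0, 7, -8) = 7

7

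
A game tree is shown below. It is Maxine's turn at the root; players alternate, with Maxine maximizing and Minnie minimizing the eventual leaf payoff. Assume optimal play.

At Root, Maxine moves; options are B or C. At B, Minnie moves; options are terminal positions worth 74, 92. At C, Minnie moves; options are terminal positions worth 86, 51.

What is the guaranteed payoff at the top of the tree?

74

B (Minnie): min(74, 92) = 74
C (Minnie): min(86, 51) = 51
Root (Maxine): max(74, 51) = 74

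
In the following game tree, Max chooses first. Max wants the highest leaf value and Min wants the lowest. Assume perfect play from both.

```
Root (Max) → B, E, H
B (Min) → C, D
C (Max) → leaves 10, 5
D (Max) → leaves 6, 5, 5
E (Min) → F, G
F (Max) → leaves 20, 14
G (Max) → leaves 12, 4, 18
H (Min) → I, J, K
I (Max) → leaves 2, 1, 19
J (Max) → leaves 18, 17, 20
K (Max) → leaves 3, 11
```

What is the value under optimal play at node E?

18

F: max(20, 14) = 20
G: max(12, 4, 18) = 18
E: min(20, 18) = 18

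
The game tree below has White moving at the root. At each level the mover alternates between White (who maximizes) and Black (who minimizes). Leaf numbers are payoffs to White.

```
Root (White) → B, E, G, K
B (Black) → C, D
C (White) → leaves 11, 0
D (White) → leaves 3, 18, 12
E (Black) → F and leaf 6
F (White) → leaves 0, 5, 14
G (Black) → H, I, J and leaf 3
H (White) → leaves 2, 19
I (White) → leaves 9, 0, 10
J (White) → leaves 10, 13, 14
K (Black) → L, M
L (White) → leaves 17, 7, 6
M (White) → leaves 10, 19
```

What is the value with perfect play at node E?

F: max(0, 5, 14) = 14
E: min(14, 6) = 6

6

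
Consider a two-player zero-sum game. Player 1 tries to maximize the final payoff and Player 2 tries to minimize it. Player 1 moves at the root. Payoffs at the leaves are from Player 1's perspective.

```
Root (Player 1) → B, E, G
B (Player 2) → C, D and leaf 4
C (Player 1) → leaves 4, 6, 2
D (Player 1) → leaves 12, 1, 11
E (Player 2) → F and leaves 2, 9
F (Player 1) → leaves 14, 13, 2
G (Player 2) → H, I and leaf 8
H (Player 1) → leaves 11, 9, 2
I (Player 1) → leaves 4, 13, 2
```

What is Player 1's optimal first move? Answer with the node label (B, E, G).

G

C (Player 1): max(4, 6, 2) = 6
D (Player 1): max(12, 1, 11) = 12
B (Player 2): min(6, 12, 4) = 4
F (Player 1): max(14, 13, 2) = 14
E (Player 2): min(14, 2, 9) = 2
H (Player 1): max(11, 9, 2) = 11
I (Player 1): max(4, 13, 2) = 13
G (Player 2): min(11, 13, 8) = 8
Root (Player 1): max(4, 2, 8) = 8
Player 1 picks the child with the highest value: G (value 8).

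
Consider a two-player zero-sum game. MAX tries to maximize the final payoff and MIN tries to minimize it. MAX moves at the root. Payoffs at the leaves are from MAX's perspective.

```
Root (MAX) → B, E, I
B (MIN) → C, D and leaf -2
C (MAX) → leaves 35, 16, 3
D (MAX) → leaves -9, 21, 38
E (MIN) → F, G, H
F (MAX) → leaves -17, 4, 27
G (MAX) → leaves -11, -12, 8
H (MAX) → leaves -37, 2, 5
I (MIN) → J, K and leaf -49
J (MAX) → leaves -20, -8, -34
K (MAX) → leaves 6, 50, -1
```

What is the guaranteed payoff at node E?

5

F: max(-17, 4, 27) = 27
G: max(-11, -12, 8) = 8
H: max(-37, 2, 5) = 5
E: min(27, 8, 5) = 5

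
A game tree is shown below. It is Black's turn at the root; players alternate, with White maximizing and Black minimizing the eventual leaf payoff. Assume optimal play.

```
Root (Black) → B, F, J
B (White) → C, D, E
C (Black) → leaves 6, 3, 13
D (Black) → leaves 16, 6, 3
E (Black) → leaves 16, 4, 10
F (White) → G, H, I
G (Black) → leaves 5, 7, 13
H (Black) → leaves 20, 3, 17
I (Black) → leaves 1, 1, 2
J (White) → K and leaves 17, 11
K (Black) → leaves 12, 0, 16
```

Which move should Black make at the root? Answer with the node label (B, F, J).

C (Black): min(6, 3, 13) = 3
D (Black): min(16, 6, 3) = 3
E (Black): min(16, 4, 10) = 4
B (White): max(3, 3, 4) = 4
G (Black): min(5, 7, 13) = 5
H (Black): min(20, 3, 17) = 3
I (Black): min(1, 1, 2) = 1
F (White): max(5, 3, 1) = 5
K (Black): min(12, 0, 16) = 0
J (White): max(0, 17, 11) = 17
Root (Black): min(4, 5, 17) = 4
Black picks the child with the lowest value: B (value 4).

B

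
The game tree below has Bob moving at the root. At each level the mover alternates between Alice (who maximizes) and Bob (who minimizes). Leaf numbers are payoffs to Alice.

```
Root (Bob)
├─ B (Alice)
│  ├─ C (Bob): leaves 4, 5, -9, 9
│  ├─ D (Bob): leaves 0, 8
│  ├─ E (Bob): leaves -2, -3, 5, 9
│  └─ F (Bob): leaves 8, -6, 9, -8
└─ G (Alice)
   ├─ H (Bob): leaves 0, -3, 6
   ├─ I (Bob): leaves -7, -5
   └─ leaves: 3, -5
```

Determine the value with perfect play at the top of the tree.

0

C (Bob): min(4, 5, -9, 9) = -9
D (Bob): min(0, 8) = 0
E (Bob): min(-2, -3, 5, 9) = -3
F (Bob): min(8, -6, 9, -8) = -8
B (Alice): max(-9, 0, -3, -8) = 0
H (Bob): min(0, -3, 6) = -3
I (Bob): min(-7, -5) = -7
G (Alice): max(-3, -7, 3, -5) = 3
Root (Bob): min(0, 3) = 0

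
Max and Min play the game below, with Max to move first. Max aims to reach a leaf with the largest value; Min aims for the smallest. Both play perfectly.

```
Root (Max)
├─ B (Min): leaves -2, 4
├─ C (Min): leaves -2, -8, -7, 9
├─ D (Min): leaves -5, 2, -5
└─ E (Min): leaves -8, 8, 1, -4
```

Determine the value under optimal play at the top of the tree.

B (Min): min(-2, 4) = -2
C (Min): min(-2, -8, -7, 9) = -8
D (Min): min(-5, 2, -5) = -5
E (Min): min(-8, 8, 1, -4) = -8
Root (Max): max(-2, -8, -5, -8) = -2

-2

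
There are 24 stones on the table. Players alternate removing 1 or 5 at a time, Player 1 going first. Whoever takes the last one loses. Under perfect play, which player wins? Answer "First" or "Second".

Compute winning (W) and losing (L) positions by backward induction:
i:   0  1  2  3  4  5  6  7  8  9 10 11 12 13 14 15 16 17 18 19 20 21 22 23 24
     W  L  W  L  W  L  W  L  W  L  W  L  W  L  W  L  W  L  W  L  W  L  W  L  W
Position 24 is W, so the first player wins.

First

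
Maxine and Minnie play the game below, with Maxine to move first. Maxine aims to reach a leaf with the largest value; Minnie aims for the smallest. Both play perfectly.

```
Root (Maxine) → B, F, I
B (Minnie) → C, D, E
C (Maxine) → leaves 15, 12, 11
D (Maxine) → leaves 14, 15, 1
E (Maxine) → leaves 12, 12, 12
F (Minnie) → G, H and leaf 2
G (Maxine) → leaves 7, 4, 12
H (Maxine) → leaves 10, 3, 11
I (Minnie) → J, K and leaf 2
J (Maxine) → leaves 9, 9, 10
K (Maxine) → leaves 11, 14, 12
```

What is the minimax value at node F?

2

G: max(7, 4, 12) = 12
H: max(10, 3, 11) = 11
F: min(12, 11, 2) = 2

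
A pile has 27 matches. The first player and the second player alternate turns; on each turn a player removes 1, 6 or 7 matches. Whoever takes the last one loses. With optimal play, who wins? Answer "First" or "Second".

Positions where the player to move wins (W) vs loses (L):
i:   0  1  2  3  4  5  6  7  8  9 10 11 12 13 14 15 16 17 18 19 20 21 22 23 24 25 26 27
     W  L  W  L  W  L  W  W  W  W  W  W  W  L  W  L  W  L  W  W  W  W  W  W  W  L  W  L
Position 27 is L, so the second player wins.

Second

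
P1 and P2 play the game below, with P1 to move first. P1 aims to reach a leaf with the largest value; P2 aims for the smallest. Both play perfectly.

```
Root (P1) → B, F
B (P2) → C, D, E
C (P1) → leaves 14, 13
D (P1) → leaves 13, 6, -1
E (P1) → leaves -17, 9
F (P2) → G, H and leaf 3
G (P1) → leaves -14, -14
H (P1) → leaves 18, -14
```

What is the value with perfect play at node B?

9

C: max(14, 13) = 14
D: max(13, 6, -1) = 13
E: max(-17, 9) = 9
B: min(14, 13, 9) = 9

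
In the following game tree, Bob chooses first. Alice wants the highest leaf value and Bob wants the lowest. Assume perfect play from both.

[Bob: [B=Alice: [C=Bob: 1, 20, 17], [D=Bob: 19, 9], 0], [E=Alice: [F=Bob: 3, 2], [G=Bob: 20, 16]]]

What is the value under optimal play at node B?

9

C: min(1, 20, 17) = 1
D: min(19, 9) = 9
B: max(1, 9, 0) = 9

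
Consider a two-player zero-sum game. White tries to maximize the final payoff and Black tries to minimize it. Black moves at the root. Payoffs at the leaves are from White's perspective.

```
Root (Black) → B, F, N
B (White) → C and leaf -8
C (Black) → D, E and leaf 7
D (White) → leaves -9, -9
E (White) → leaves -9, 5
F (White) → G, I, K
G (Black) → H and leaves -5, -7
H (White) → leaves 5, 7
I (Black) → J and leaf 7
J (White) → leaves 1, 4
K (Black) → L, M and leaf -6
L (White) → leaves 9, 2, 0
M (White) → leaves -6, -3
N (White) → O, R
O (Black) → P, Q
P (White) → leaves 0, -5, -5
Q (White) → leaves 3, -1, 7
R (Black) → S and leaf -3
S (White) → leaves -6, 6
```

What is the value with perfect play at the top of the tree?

D (White): max(-9, -9) = -9
E (White): max(-9, 5) = 5
C (Black): min(-9, 5, 7) = -9
B (White): max(-9, -8) = -8
H (White): max(5, 7) = 7
G (Black): min(7, -5, -7) = -7
J (White): max(1, 4) = 4
I (Black): min(4, 7) = 4
L (White): max(9, 2, 0) = 9
M (White): max(-6, -3) = -3
K (Black): min(9, -3, -6) = -6
F (White): max(-7, 4, -6) = 4
P (White): max(0, -5, -5) = 0
Q (White): max(3, -1, 7) = 7
O (Black): min(0, 7) = 0
S (White): max(-6, 6) = 6
R (Black): min(6, -3) = -3
N (White): max(0, -3) = 0
Root (Black): min(-8, 4, 0) = -8

-8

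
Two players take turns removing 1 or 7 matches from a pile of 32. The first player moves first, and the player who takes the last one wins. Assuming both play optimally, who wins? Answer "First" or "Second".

Second

Mark each pile size as W (mover wins) or L (mover loses):
i:   0  1  2  3  4  5  6  7  8  9 10 11 12 13 14 15 16 17 18 19 20 21 22 23 24 25 26 27 28 29 30 31 32
     L  W  L  W  L  W  L  W  L  W  L  W  L  W  L  W  L  W  L  W  L  W  L  W  L  W  L  W  L  W  L  W  L
Position 32 is L, so the second player wins.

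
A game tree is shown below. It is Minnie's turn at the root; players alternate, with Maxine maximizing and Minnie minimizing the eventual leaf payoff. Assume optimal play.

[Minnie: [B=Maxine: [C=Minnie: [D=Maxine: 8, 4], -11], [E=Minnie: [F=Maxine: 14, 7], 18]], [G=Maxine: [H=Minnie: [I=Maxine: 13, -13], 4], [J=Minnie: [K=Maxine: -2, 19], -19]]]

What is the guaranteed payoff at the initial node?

4

D (Maxine): max(8, 4) = 8
C (Minnie): min(8, -11) = -11
F (Maxine): max(14, 7) = 14
E (Minnie): min(14, 18) = 14
B (Maxine): max(-11, 14) = 14
I (Maxine): max(13, -13) = 13
H (Minnie): min(13, 4) = 4
K (Maxine): max(-2, 19) = 19
J (Minnie): min(19, -19) = -19
G (Maxine): max(4, -19) = 4
Root (Minnie): min(14, 4) = 4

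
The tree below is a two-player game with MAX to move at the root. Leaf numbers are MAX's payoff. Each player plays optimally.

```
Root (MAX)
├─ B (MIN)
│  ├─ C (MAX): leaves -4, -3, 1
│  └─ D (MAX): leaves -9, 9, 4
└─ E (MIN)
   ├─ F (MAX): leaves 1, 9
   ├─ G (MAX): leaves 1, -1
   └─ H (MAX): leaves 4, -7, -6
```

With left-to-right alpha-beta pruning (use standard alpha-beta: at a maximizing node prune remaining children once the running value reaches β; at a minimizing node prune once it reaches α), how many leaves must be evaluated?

C [α=-∞,β=+∞]: v=1
D [α=-∞,β=1]: v=9 after child 2 ≥ β → β-cutoff, skip 1
B [α=-∞,β=+∞]: v=1
F [α=1,β=+∞]: v=9
G [α=1,β=9]: v=1
E [α=1,β=+∞]: v=1 after child 2 ≤ α → α-cutoff, skip 1
Root [α=-∞,β=+∞]: v=1
Leaves evaluated: 9 of 13.

9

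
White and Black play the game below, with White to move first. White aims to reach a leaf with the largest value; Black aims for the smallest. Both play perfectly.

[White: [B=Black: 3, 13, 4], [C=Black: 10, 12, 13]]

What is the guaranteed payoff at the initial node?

B (Black): min(3, 13, 4) = 3
C (Black): min(10, 12, 13) = 10
Root (White): max(3, 10) = 10

10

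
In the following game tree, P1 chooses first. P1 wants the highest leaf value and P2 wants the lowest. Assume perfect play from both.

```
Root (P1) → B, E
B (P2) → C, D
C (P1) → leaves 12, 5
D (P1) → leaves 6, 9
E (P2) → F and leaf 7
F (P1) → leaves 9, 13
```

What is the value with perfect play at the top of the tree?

9

C (P1): max(12, 5) = 12
D (P1): max(6, 9) = 9
B (P2): min(12, 9) = 9
F (P1): max(9, 13) = 13
E (P2): min(13, 7) = 7
Root (P1): max(9, 7) = 9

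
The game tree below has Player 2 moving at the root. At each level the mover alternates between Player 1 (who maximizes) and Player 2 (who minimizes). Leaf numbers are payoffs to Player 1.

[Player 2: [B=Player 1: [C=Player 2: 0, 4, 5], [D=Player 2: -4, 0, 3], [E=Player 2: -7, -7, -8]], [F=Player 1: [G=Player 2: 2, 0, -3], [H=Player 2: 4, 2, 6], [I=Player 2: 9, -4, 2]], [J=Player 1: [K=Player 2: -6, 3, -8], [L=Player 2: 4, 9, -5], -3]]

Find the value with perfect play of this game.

C (Player 2): min(0, 4, 5) = 0
D (Player 2): min(-4, 0, 3) = -4
E (Player 2): min(-7, -7, -8) = -8
B (Player 1): max(0, -4, -8) = 0
G (Player 2): min(2, 0, -3) = -3
H (Player 2): min(4, 2, 6) = 2
I (Player 2): min(9, -4, 2) = -4
F (Player 1): max(-3, 2, -4) = 2
K (Player 2): min(-6, 3, -8) = -8
L (Player 2): min(4, 9, -5) = -5
J (Player 1): max(-8, -5, -3) = -3
Root (Player 2): min(0, 2, -3) = -3

-3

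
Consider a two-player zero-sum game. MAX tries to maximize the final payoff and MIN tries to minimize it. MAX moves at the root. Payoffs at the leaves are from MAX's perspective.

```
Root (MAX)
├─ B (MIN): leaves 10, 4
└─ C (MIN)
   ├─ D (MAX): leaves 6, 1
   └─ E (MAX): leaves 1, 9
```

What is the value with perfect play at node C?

6

D: max(6, 1) = 6
E: max(1, 9) = 9
C: min(6, 9) = 6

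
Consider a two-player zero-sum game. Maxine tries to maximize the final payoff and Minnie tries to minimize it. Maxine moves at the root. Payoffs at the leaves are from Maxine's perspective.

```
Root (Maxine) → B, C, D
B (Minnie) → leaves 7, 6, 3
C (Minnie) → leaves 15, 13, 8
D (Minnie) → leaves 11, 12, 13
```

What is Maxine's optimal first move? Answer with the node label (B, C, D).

B (Minnie): min(7, 6, 3) = 3
C (Minnie): min(15, 13, 8) = 8
D (Minnie): min(11, 12, 13) = 11
Root (Maxine): max(3, 8, 11) = 11
Maxine picks the child with the highest value: D (value 11).

D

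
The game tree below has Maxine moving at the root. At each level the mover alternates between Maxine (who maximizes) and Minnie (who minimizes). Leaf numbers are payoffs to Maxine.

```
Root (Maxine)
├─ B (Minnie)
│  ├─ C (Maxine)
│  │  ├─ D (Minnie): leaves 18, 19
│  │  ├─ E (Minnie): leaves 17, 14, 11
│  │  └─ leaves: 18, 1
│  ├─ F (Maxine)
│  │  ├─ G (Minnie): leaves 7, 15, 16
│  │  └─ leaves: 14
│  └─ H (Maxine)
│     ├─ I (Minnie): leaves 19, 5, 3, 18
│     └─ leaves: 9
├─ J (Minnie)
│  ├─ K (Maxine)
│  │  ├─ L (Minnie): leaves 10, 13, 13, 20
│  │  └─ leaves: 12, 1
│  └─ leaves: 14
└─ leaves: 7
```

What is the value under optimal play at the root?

D (Minnie): min(18, 19) = 18
E (Minnie): min(17, 14, 11) = 11
C (Maxine): max(18, 11, 18, 1) = 18
G (Minnie): min(7, 15, 16) = 7
F (Maxine): max(7, 14) = 14
I (Minnie): min(19, 5, 3, 18) = 3
H (Maxine): max(3, 9) = 9
B (Minnie): min(18, 14, 9) = 9
L (Minnie): min(10, 13, 13, 20) = 10
K (Maxine): max(10, 12, 1) = 12
J (Minnie): min(12, 14) = 12
Root (Maxine): max(9, 12, 7) = 12

12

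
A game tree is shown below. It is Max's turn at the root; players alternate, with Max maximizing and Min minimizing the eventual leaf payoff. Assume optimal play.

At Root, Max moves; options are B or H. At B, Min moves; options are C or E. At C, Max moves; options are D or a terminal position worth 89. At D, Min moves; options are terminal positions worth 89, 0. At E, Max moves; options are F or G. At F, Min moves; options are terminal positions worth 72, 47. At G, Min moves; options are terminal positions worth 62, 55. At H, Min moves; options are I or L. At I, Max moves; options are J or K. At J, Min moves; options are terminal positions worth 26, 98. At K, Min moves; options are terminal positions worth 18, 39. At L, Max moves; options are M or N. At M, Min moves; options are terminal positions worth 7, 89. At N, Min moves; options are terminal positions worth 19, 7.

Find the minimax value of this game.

55

D (Min): min(89, 0) = 0
C (Max): max(0, 89) = 89
F (Min): min(72, 47) = 47
G (Min): min(62, 55) = 55
E (Max): max(47, 55) = 55
B (Min): min(89, 55) = 55
J (Min): min(26, 98) = 26
K (Min): min(18, 39) = 18
I (Max): max(26, 18) = 26
M (Min): min(7, 89) = 7
N (Min): min(19, 7) = 7
L (Max): max(7, 7) = 7
H (Min): min(26, 7) = 7
Root (Max): max(55, 7) = 55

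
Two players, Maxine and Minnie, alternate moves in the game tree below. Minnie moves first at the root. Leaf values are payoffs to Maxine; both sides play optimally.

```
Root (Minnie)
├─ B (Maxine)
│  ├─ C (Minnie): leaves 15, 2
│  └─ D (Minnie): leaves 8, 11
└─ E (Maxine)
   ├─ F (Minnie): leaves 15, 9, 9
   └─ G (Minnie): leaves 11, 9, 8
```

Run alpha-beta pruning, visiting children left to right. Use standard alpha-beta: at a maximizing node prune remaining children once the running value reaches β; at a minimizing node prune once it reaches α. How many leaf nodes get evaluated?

7

C [α=-∞,β=+∞]: v=2
D [α=2,β=+∞]: v=8
B [α=-∞,β=+∞]: v=8
F [α=-∞,β=8]: v=9
E [α=-∞,β=8]: v=9 after child 1 ≥ β → β-cutoff, skip 1
Root [α=-∞,β=+∞]: v=8
Leaves evaluated: 7 of 10.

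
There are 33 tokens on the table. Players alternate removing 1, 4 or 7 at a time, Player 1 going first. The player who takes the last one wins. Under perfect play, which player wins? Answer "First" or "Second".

i:   0  1  2  3  4  5  6  7  8  9 10 11 12 13 14 15 16 17 18 19 20 21 22 23 24 25 26 27 28 29 30 31 32 33
     L  W  L  W  W  L  W  W  L  W  L  W  W  L  W  W  L  W  L  W  W  L  W  W  L  W  L  W  W  L  W  W  L  W
Position 33 is W, so the first player wins.

First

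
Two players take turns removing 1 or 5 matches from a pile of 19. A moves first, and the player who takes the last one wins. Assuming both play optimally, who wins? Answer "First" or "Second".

i:   0  1  2  3  4  5  6  7  8  9 10 11 12 13 14 15 16 17 18 19
     L  W  L  W  L  W  L  W  L  W  L  W  L  W  L  W  L  W  L  W
Position 19 is W, so the first player wins.

First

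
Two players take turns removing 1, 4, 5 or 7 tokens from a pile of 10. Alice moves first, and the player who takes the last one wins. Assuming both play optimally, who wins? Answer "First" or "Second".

Second

Positions where the player to move wins (W) vs loses (L):
i:   0  1  2  3  4  5  6  7  8  9 10
     L  W  L  W  W  W  W  W  L  W  L
Position 10 is L, so the second player wins.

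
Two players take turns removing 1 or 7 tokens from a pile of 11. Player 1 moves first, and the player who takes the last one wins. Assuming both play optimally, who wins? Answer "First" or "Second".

i:   0  1  2  3  4  5  6  7  8  9 10 11
     L  W  L  W  L  W  L  W  L  W  L  W
Position 11 is W, so the first player wins.

First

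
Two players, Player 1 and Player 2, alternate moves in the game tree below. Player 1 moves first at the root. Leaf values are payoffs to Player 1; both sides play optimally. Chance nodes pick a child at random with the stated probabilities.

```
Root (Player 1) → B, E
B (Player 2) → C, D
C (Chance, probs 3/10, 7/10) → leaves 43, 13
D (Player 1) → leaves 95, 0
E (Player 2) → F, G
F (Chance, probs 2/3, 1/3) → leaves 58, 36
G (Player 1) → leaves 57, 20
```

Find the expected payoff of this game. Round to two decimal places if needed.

C (Chance): 3/10·43 + 7/10·13 = 22
D (Player 1): max(95, 0) = 95
B (Player 2): min(22, 95) = 22
F (Chance): 2/3·58 + 1/3·36 = 50.67
G (Player 1): max(57, 20) = 57
E (Player 2): min(50.67, 57) = 50.67
Root (Player 1): max(22, 50.67) = 50.67

50.67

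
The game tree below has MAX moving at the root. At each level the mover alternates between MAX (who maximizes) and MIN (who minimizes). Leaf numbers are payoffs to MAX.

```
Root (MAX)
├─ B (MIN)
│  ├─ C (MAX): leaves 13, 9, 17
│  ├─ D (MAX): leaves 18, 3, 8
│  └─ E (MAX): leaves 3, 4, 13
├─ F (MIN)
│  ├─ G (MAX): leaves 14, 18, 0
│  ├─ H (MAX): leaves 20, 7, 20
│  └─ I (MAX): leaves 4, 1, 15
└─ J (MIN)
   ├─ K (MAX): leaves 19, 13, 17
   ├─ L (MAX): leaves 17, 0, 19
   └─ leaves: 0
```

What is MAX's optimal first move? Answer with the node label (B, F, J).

F

C (MAX): max(13, 9, 17) = 17
D (MAX): max(18, 3, 8) = 18
E (MAX): max(3, 4, 13) = 13
B (MIN): min(17, 18, 13) = 13
G (MAX): max(14, 18, 0) = 18
H (MAX): max(20, 7, 20) = 20
I (MAX): max(4, 1, 15) = 15
F (MIN): min(18, 20, 15) = 15
K (MAX): max(19, 13, 17) = 19
L (MAX): max(17, 0, 19) = 19
J (MIN): min(19, 19, 0) = 0
Root (MAX): max(13, 15, 0) = 15
MAX picks the child with the highest value: F (value 15).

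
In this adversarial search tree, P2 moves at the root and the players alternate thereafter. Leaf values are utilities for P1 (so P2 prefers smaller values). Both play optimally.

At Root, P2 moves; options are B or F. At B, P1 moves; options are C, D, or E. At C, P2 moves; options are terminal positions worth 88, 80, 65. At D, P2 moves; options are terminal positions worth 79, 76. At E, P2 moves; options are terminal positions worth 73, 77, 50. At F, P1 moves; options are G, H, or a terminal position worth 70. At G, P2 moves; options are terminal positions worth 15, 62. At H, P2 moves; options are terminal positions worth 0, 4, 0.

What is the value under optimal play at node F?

G: min(15, 62) = 15
H: min(0, 4, 0) = 0
F: max(15, 0, 70) = 70

70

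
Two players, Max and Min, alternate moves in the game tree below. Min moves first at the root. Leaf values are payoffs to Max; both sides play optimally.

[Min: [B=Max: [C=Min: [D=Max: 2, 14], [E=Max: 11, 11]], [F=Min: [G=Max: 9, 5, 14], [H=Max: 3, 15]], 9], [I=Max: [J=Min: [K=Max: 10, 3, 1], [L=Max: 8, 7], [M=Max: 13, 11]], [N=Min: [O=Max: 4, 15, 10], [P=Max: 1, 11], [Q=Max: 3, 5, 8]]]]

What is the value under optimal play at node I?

8

K: max(10, 3, 1) = 10
L: max(8, 7) = 8
M: max(13, 11) = 13
J: min(10, 8, 13) = 8
O: max(4, 15, 10) = 15
P: max(1, 11) = 11
Q: max(3, 5, 8) = 8
N: min(15, 11, 8) = 8
I: max(8, 8) = 8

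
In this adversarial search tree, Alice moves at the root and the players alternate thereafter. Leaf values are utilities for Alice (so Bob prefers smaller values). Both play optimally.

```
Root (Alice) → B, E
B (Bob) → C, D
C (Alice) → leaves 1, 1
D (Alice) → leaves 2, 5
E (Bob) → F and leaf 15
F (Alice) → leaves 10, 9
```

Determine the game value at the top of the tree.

C (Alice): max(1, 1) = 1
D (Alice): max(2, 5) = 5
B (Bob): min(1, 5) = 1
F (Alice): max(10, 9) = 10
E (Bob): min(10, 15) = 10
Root (Alice): max(1, 10) = 10

10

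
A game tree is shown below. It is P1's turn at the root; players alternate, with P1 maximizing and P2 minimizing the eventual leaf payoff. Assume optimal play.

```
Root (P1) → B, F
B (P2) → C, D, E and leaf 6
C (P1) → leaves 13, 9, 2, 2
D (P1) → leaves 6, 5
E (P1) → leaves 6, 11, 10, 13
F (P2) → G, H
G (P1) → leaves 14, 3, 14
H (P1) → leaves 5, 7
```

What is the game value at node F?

G: max(14, 3, 14) = 14
H: max(5, 7) = 7
F: min(14, 7) = 7

7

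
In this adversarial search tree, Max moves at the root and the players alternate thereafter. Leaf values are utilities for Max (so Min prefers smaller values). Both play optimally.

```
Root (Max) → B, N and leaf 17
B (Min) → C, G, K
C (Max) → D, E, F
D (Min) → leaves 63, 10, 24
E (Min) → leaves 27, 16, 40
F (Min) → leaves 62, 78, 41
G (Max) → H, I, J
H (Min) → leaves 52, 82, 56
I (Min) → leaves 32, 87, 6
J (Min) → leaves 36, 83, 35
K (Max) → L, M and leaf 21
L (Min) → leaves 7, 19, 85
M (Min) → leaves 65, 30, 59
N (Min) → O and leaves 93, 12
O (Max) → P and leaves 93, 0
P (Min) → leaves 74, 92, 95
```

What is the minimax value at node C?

41

D: min(63, 10, 24) = 10
E: min(27, 16, 40) = 16
F: min(62, 78, 41) = 41
C: max(10, 16, 41) = 41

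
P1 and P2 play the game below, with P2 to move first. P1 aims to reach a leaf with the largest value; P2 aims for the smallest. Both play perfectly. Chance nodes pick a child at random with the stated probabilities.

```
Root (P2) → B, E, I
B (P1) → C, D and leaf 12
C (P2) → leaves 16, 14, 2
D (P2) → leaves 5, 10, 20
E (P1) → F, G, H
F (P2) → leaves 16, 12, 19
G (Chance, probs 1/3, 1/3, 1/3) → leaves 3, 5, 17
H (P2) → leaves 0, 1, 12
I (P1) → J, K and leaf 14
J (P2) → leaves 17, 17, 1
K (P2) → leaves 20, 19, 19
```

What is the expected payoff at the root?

C (P2): min(16, 14, 2) = 2
D (P2): min(5, 10, 20) = 5
B (P1): max(2, 5, 12) = 12
F (P2): min(16, 12, 19) = 12
G (Chance): 1/3·3 + 1/3·5 + 1/3·17 = 8.33
H (P2): min(0, 1, 12) = 0
E (P1): max(12, 8.33, 0) = 12
J (P2): min(17, 17, 1) = 1
K (P2): min(20, 19, 19) = 19
I (P1): max(1, 19, 14) = 19
Root (P2): min(12, 12, 19) = 12

12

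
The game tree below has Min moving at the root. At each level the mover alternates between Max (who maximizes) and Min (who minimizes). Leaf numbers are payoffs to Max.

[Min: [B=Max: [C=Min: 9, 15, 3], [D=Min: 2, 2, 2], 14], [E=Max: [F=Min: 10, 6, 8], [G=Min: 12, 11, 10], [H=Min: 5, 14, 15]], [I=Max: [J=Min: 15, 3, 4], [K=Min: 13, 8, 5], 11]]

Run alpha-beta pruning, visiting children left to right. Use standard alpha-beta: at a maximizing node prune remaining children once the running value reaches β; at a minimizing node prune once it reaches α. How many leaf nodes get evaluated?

C [α=-∞,β=+∞]: v=3
D [α=3,β=+∞]: v=2 after child 1 ≤ α → α-cutoff, skip 2
B [α=-∞,β=+∞]: v=14
F [α=-∞,β=14]: v=6
G [α=6,β=14]: v=10
H [α=10,β=14]: v=5 after child 1 ≤ α → α-cutoff, skip 2
E [α=-∞,β=14]: v=10
J [α=-∞,β=10]: v=3
K [α=3,β=10]: v=5
I [α=-∞,β=10]: v=11
Root [α=-∞,β=+∞]: v=10
Leaves evaluated: 19 of 23.

19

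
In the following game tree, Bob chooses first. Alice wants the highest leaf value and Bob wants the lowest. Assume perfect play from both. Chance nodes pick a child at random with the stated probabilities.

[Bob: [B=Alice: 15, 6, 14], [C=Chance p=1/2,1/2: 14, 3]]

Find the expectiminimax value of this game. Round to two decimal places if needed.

8.5

B (Alice): max(15, 6, 14) = 15
C (Chance): 1/2·14 + 1/2·3 = 8.5
Root (Bob): min(15, 8.5) = 8.5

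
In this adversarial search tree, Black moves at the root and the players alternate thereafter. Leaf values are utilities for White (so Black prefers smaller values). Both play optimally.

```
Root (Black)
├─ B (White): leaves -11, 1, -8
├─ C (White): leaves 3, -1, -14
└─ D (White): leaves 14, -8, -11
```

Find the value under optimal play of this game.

1

B (White): max(-11, 1, -8) = 1
C (White): max(3, -1, -14) = 3
D (White): max(14, -8, -11) = 14
Root (Black): min(1, 3, 14) = 1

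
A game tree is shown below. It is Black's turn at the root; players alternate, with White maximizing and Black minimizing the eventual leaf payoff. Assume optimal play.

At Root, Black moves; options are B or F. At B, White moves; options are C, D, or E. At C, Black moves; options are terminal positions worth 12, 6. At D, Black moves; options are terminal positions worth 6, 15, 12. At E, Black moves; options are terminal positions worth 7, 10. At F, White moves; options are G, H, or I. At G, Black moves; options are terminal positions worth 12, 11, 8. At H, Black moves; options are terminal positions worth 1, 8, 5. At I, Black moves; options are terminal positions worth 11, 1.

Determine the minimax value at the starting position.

C (Black): min(12, 6) = 6
D (Black): min(6, 15, 12) = 6
E (Black): min(7, 10) = 7
B (White): max(6, 6, 7) = 7
G (Black): min(12, 11, 8) = 8
H (Black): min(1, 8, 5) = 1
I (Black): min(11, 1) = 1
F (White): max(8, 1, 1) = 8
Root (Black): min(7, 8) = 7

7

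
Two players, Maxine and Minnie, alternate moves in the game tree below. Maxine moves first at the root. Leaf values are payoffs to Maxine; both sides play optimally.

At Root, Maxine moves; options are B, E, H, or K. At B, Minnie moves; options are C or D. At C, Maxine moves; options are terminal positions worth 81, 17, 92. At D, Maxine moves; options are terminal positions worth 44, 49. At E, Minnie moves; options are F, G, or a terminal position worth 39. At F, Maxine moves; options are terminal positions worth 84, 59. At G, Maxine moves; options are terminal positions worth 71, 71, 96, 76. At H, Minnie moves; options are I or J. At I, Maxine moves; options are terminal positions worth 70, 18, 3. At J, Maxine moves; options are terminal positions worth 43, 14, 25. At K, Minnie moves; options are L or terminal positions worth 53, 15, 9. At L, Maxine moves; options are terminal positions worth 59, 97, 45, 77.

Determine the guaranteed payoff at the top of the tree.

C (Maxine): max(81, 17, 92) = 92
D (Maxine): max(44, 49) = 49
B (Minnie): min(92, 49) = 49
F (Maxine): max(84, 59) = 84
G (Maxine): max(71, 71, 96, 76) = 96
E (Minnie): min(84, 96, 39) = 39
I (Maxine): max(70, 18, 3) = 70
J (Maxine): max(43, 14, 25) = 43
H (Minnie): min(70, 43) = 43
L (Maxine): max(59, 97, 45, 77) = 97
K (Minnie): min(97, 53, 15, 9) = 9
Root (Maxine): max(49, 39, 43, 9) = 49

49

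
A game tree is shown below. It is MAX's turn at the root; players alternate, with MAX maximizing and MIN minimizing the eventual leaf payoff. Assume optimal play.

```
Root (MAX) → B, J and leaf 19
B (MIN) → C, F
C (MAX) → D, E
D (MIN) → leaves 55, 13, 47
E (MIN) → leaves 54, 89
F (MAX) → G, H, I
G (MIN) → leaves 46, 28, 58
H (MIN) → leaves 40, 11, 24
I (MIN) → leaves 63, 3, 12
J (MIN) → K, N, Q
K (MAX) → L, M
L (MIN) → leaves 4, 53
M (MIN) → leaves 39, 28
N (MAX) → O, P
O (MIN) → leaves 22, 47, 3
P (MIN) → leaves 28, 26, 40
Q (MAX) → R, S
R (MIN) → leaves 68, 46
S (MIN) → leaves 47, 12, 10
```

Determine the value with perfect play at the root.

D (MIN): min(55, 13, 47) = 13
E (MIN): min(54, 89) = 54
C (MAX): max(13, 54) = 54
G (MIN): min(46, 28, 58) = 28
H (MIN): min(40, 11, 24) = 11
I (MIN): min(63, 3, 12) = 3
F (MAX): max(28, 11, 3) = 28
B (MIN): min(54, 28) = 28
L (MIN): min(4, 53) = 4
M (MIN): min(39, 28) = 28
K (MAX): max(4, 28) = 28
O (MIN): min(22, 47, 3) = 3
P (MIN): min(28, 26, 40) = 26
N (MAX): max(3, 26) = 26
R (MIN): min(68, 46) = 46
S (MIN): min(47, 12, 10) = 10
Q (MAX): max(46, 10) = 46
J (MIN): min(28, 26, 46) = 26
Root (MAX): max(28, 26, 19) = 28

28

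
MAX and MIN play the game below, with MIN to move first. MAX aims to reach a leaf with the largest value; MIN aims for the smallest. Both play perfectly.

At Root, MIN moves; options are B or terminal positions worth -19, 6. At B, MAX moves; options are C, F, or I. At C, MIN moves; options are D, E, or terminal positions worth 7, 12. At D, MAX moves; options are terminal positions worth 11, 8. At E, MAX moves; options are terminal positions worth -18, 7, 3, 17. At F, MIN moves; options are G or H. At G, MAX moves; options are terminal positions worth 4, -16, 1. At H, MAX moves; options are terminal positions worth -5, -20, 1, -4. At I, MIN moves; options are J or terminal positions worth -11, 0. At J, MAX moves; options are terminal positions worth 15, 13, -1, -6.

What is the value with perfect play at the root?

-19

D (MAX): max(11, 8) = 11
E (MAX): max(-18, 7, 3, 17) = 17
C (MIN): min(11, 17, 7, 12) = 7
G (MAX): max(4, -16, 1) = 4
H (MAX): max(-5, -20, 1, -4) = 1
F (MIN): min(4, 1) = 1
J (MAX): max(15, 13, -1, -6) = 15
I (MIN): min(15, -11, 0) = -11
B (MAX): max(7, 1, -11) = 7
Root (MIN): min(7, -19, 6) = -19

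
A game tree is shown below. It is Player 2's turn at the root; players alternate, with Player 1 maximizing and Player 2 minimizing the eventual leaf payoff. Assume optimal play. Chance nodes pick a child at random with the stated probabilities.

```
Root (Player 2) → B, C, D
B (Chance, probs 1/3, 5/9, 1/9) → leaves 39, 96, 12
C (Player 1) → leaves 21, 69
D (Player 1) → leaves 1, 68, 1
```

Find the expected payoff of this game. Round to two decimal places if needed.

B (Chance): 1/3·39 + 5/9·96 + 1/9·12 = 67.67
C (Player 1): max(21, 69) = 69
D (Player 1): max(1, 68, 1) = 68
Root (Player 2): min(67.67, 69, 68) = 67.67

67.67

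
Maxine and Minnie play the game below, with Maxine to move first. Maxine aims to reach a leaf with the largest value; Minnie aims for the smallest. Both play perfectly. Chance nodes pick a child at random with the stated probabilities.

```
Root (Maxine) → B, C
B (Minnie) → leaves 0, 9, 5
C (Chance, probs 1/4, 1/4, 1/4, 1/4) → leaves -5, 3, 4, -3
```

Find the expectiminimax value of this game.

B (Minnie): min(0, 9, 5) = 0
C (Chance): 1/4·-5 + 1/4·3 + 1/4·4 + 1/4·-3 = -0.25
Root (Maxine): max(0, -0.25) = 0

0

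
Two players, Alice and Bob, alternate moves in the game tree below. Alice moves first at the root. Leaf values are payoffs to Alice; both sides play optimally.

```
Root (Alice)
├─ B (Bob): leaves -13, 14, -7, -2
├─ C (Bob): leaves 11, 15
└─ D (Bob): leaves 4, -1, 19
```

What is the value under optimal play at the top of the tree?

B (Bob): min(-13, 14, -7, -2) = -13
C (Bob): min(11, 15) = 11
D (Bob): min(4, -1, 19) = -1
Root (Alice): max(-13, 11, -1) = 11

11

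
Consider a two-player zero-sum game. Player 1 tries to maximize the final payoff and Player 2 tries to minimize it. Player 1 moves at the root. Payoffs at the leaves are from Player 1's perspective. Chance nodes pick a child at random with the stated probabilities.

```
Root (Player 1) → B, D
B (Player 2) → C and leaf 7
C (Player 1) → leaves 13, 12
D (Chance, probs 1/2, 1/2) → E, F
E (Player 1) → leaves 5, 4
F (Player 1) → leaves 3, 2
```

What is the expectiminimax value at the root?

C (Player 1): max(13, 12) = 13
B (Player 2): min(13, 7) = 7
E (Player 1): max(5, 4) = 5
F (Player 1): max(3, 2) = 3
D (Chance): 1/2·5 + 1/2·3 = 4
Root (Player 1): max(7, 4) = 7

7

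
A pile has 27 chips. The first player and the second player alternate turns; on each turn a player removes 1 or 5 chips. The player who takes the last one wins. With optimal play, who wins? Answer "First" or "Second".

First

Mark each pile size as W (mover wins) or L (mover loses):
i:   0  1  2  3  4  5  6  7  8  9 10 11 12 13 14 15 16 17 18 19 20 21 22 23 24 25 26 27
     L  W  L  W  L  W  L  W  L  W  L  W  L  W  L  W  L  W  L  W  L  W  L  W  L  W  L  W
Position 27 is W, so the first player wins.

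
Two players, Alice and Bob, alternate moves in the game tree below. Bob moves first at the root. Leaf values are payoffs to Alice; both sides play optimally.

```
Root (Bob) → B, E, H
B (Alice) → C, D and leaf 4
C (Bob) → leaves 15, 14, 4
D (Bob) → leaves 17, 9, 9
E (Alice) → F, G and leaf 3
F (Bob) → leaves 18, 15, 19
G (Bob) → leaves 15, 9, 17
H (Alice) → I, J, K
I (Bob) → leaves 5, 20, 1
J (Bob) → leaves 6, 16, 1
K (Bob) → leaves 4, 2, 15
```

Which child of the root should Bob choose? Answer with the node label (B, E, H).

H

C (Bob): min(15, 14, 4) = 4
D (Bob): min(17, 9, 9) = 9
B (Alice): max(4, 9, 4) = 9
F (Bob): min(18, 15, 19) = 15
G (Bob): min(15, 9, 17) = 9
E (Alice): max(15, 9, 3) = 15
I (Bob): min(5, 20, 1) = 1
J (Bob): min(6, 16, 1) = 1
K (Bob): min(4, 2, 15) = 2
H (Alice): max(1, 1, 2) = 2
Root (Bob): min(9, 15, 2) = 2
Bob picks the child with the lowest value: H (value 2).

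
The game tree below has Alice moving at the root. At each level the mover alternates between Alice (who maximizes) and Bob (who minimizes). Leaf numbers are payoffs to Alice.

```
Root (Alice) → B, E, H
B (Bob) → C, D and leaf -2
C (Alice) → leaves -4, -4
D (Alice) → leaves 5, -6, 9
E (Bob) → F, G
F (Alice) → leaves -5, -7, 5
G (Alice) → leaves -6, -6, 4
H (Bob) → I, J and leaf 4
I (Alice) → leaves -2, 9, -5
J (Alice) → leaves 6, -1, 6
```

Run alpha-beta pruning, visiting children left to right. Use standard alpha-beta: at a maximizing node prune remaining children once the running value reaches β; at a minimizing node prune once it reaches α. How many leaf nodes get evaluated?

17

C [α=-∞,β=+∞]: v=-4
D [α=-∞,β=-4]: v=5 after child 1 ≥ β → β-cutoff, skip 2
B [α=-∞,β=+∞]: v=-4
F [α=-4,β=+∞]: v=5
G [α=-4,β=5]: v=4
E [α=-4,β=+∞]: v=4
I [α=4,β=+∞]: v=9
J [α=4,β=9]: v=6
H [α=4,β=+∞]: v=4
Root [α=-∞,β=+∞]: v=4
Leaves evaluated: 17 of 19.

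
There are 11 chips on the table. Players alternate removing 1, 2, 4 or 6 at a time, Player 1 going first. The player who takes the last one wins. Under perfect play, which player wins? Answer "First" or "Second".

Second

Positions where the player to move wins (W) vs loses (L):
i:   0  1  2  3  4  5  6  7  8  9 10 11
     L  W  W  L  W  W  W  W  L  W  W  L
Position 11 is L, so the second player wins.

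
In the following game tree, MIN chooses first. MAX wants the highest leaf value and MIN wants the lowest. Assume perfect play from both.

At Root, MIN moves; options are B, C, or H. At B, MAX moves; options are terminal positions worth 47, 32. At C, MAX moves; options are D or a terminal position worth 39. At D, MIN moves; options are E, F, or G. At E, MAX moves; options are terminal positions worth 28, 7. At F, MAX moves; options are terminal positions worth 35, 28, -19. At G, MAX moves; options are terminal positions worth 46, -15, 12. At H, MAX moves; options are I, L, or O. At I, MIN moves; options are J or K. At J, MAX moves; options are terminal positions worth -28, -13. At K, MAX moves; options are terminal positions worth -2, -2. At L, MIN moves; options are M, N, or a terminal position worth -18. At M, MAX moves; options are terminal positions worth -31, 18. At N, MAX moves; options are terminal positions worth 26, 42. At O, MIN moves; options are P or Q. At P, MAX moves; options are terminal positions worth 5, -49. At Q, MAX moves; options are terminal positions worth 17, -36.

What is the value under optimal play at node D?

28

E: max(28, 7) = 28
F: max(35, 28, -19) = 35
G: max(46, -15, 12) = 46
D: min(28, 35, 46) = 28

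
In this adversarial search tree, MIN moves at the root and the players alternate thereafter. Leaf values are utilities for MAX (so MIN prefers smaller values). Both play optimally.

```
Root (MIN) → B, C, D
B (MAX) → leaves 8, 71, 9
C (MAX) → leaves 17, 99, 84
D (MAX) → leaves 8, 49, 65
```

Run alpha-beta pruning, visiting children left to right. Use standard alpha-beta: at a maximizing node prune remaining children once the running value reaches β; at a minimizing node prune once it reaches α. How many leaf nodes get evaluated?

8

B [α=-∞,β=+∞]: v=71
C [α=-∞,β=71]: v=99 after child 2 ≥ β → β-cutoff, skip 1
D [α=-∞,β=71]: v=65
Root [α=-∞,β=+∞]: v=65
Leaves evaluated: 8 of 9.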